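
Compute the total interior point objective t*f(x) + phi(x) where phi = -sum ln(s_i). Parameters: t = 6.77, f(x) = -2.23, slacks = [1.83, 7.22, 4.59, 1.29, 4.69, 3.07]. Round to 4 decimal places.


Step 1: Compute log-barrier.
ln values: [0.6043, 1.9769, 1.5239, 0.2546, 1.5454, 1.1217]
phi = -(0.6043 + 1.9769 + 1.5239 + 0.2546 + 1.5454 + 1.1217) = -7.0268
Step 2: Compute augmented objective.
t*f(x) = 6.77*-2.23 = -15.0971
Total = -15.0971 - 7.0268 = -22.1239


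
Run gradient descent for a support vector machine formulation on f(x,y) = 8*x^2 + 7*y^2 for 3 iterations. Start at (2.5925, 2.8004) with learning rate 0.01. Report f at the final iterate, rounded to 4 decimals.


Gradient descent on f(x,y) = 8*x^2 + 7*y^2.
Starting point: (2.5925, 2.8004), alpha = 0.01
Step 1: grad_x = 2*8*2.5925 = 41.48, grad_y = 2*7*2.8004 = 39.2056
  x_1 = 2.5925 - 0.01*41.48 = 2.1777
  y_1 = 2.8004 - 0.01*39.2056 = 2.4083
Step 2: grad_x = 2*8*2.1777 = 34.8432, grad_y = 2*7*2.4083 = 33.7168
  x_2 = 2.1777 - 0.01*34.8432 = 1.8293
  y_2 = 2.4083 - 0.01*33.7168 = 2.0712
Step 3: grad_x = 2*8*1.8293 = 29.2683, grad_y = 2*7*2.0712 = 28.9965
  x_3 = 1.8293 - 0.01*29.2683 = 1.5366
  y_3 = 2.0712 - 0.01*28.9965 = 1.7812
f(1.5366, 1.7812) = 8*1.5366^2 + 7*1.7812^2 = 41.0977


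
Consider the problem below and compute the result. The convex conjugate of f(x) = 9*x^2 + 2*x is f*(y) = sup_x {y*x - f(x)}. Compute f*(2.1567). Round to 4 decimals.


f*(y) = sup_x {y*x - a*x^2 - b*x} = sup_x {(y-b)*x - a*x^2}
FOC: (y - b) - 2a*x = 0 => x* = (y - b)/(2a)
x* = (2.1567 - 2)/(2*9) = 0.0087
f*(2.1567) = (y-b)^2/(4a) = (2.1567 - 2)^2/(4*9)
= 0.0246/36 = 0.0007


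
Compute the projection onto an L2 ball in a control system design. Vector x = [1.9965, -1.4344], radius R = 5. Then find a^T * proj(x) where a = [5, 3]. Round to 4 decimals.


Step 1: Compute ||x|| (intermediates to 6 decimals).
||x|| = sqrt(1.9965^2 + (-1.4344)^2) = 2.458356
Step 2: Project.
Since ||x|| <= R, proj = x (no scaling needed).
proj(x) = [1.9965, -1.4344]
Step 3: Dot product.
a^T * proj(x) = 5*1.9965 + 3*(-1.4344) = 5.6793


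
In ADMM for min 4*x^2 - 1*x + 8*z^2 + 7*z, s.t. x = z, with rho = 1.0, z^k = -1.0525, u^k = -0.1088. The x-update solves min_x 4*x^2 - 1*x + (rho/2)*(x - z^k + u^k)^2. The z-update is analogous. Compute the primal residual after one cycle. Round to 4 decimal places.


ADMM iteration with rho = 1.0, z^k = -1.0525, u^k = -0.1088
Step 1: x-update.
Minimize 4*x^2 - 1*x + (1.0/2)*(x + 1.0525 - 0.1088)^2
FOC: (2*4 + 1.0)*x = 1 + 1.0*(-1.0525 + 0.1088)
x^{k+1} = 0.0063
Step 2: z-update.
Minimize 8*z^2 + 7*z + (1.0/2)*(0.0063 - z - 0.1088)^2
FOC: (2*8 + 1.0)*z = -7 + 1.0*(0.0063 - 0.1088)
z^{k+1} = -0.4178
Step 3: u-update.
u^{k+1} = -0.1088 + 0.0063 + 0.4178 = 0.3153
Step 4: Primal residual = |0.0063 + 0.4178| = 0.4241


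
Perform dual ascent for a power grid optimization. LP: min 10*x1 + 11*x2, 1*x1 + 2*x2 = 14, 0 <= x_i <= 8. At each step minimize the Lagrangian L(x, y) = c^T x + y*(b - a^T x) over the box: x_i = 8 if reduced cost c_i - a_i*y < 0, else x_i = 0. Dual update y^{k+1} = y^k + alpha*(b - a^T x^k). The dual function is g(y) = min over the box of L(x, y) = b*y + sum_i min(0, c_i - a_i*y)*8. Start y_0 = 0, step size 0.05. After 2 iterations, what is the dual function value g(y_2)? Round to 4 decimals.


Dual ascent for LP: min 10*x1 + 11*x2, 1*x1 + 2*x2 = 14, 0 <= x_i <= 8
Step 1: y^k = 0.0, reduced costs: (10.0, 11.0)
  x^k = (0.0, 0.0), subgradient = b - a^T x = 14.0
  y^{k+1} = 0.0 + 0.05*14.0 = 0.7
Step 2: y^k = 0.7, reduced costs: (9.3, 9.6)
  x^k = (0.0, 0.0), subgradient = b - a^T x = 14.0
  y^{k+1} = 0.7 + 0.05*14.0 = 1.4
Dual objective at y_2 = 1.4: reduced costs (8.6, 8.2), box minimizer x = (0.0, 0.0)
g(y_2) = b*y + (c1 - a1*y)*x1 + (c2 - a2*y)*x2 = 14*1.4 + 8.6*0.0 + 8.2*0.0 = 19.6 + 0.0 + 0.0 = 19.6


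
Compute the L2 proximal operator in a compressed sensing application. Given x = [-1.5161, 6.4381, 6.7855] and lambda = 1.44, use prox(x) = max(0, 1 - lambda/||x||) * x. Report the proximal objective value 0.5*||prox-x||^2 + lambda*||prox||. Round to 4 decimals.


Step 1: Compute ||x||.
||x|| = 9.4758
Step 2: Compute scaling factor.
scale = max(0, 1 - 1.44/9.4758) = 0.848
Step 3: prox(x) = [-1.2857, 5.4597, 5.7543]
||prox(x)|| = 8.0358
Step 4: Proximal objective.
0.5*||prox-x||^2 = 1.0368
lambda*||prox|| = 11.5716
Total = 12.6083


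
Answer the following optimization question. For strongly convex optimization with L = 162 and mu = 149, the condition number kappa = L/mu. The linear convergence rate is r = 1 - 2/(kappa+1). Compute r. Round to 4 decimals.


Step 1: Compute the condition number.
kappa = L/mu = 162/149 = 1.0872
Step 2: Compute the convergence rate.
r = 1 - 2/(kappa + 1) = 1 - 2*mu/(L + mu) = (L - mu)/(L + mu) = 13/311 = 0.0418


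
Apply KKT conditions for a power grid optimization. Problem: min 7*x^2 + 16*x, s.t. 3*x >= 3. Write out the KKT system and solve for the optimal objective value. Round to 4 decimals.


Step 1: Try lambda = 0 (constraint inactive).
x_unc = -16/(2*7) = -1.1429
Check: 3*-1.1429 = -3.4287 < 3 -- violated!
Step 2: Constraint must be active: 3*x = 3
x* = 3/3 = 1.0
lambda = (2*7*1.0 + 16)/3 = 10.0
Step 3: Compute optimal value.
f(x*) = 7*1.0^2 + 16*1.0 = 23.0


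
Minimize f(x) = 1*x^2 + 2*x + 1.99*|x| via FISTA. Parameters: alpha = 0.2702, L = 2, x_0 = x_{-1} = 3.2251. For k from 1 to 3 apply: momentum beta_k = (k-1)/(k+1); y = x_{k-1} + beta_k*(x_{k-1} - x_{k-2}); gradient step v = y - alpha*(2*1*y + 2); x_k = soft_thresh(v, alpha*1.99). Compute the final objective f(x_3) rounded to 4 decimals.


FISTA on f(x) = 1*x^2 + 2*x + 1.99*|x|
L = 2, alpha = 0.2702
Iteration 1: beta = 0.0, y = 3.2251 + 0.0*(3.2251 - 3.2251) = 3.2251
  grad(y) = 8.4502, v = y - alpha*grad = 0.9419
  prox(v) = soft_thresh(0.9419, 0.5377) = 0.4042
Iteration 2: beta = 0.3333, y = 0.4042 + 0.3333*(0.4042 - 3.2251) = -0.5362
  grad(y) = 0.9277, v = y - alpha*grad = -0.7868
  prox(v) = soft_thresh(-0.7868, 0.5377) = -0.2491
Iteration 3: beta = 0.5, y = -0.2491 + 0.5*(-0.2491 - 0.4042) = -0.5758
  grad(y) = 0.8485, v = y - alpha*grad = -0.805
  prox(v) = soft_thresh(-0.805, 0.5377) = -0.2673
f(x_3) = 1*(-0.2673)^2 + 2*(-0.2673) + 1.99*|-0.2673| = 0.0688


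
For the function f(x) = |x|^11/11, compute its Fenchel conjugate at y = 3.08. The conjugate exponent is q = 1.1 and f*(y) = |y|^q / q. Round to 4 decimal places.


The conjugate exponent q satisfies 1/p + 1/q = 1.
p = 11, so q = 11/(11 - 1) = 1.1
|y|^q = 3.08^1.1 = 3.4467
f*(3.08) = 3.4467 / 1.1 = 3.1334


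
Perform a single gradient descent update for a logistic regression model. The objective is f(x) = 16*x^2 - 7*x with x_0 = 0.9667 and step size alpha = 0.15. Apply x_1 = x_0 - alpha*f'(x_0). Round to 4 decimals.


We compute the gradient at x_0 and apply the update.
f'(x) = 32*x - 7
f'(0.9667) = 32*0.9667 - 7 = 23.9344
x_1 = 0.9667 - 0.15*23.9344 = -2.6235


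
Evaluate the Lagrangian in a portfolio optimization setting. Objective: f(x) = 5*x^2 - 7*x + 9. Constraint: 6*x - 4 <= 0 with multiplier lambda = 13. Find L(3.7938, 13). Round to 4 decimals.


Step 1: Evaluate f(x).
f(3.7938) = 5*3.7938^2 - 7*3.7938 + 9 = 54.408
Step 2: Evaluate g(x).
g(3.7938) = 6*3.7938 - 4 = 18.7628
Step 3: Compute Lagrangian.
L = 54.408 + 13*18.7628 = 298.3244


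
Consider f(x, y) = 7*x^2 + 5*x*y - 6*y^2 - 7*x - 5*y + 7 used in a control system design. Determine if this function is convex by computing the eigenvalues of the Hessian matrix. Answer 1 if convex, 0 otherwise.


The Hessian of f(x,y) = 7*x^2 + 5*x*y - 6*y^2 - 7*x - 5*y + 7 is:
H = [[14, 5], [5, -12]]
Trace = 14 - 12 = 2
Determinant = 14*-12 - (5)^2 = -193
Discriminant = (2)^2 - 4*-193 = 776.0
Eigenvalues: lambda_1 = -12.9284, lambda_2 = 14.9284
The function is not convex.

0


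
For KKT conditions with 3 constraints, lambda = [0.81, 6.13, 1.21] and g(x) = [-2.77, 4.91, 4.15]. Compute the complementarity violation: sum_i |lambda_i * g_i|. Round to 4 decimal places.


KKT complementary slackness check:
lambda_1 * g_1 = 0.81 * -2.77 = -2.2437
lambda_2 * g_2 = 6.13 * 4.91 = 30.0983
lambda_3 * g_3 = 1.21 * 4.15 = 5.0215
Total violation = 2.2437 + 30.0983 + 5.0215 = 37.3635


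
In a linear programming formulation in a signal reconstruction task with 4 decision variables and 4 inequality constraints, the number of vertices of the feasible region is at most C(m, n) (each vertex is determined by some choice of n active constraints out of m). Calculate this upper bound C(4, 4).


Each vertex corresponds to some choice of n active constraints out of m, so the number of vertices is at most C(m, n) = m! / (n!(m-n)!).
m = 4, n = 4
Numerator: 4 * 3 * 2 * 1
Denominator: 4! = 24
C(4, 4) = 1


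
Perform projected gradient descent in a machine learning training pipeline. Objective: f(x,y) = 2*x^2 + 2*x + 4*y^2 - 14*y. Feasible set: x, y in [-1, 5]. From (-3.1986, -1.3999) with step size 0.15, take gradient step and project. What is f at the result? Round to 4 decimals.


Step 1: Compute gradient at (-3.1986, -1.3999).
grad_x = 2*2*-3.1986 + 2 = -10.7944
grad_y = 2*4*-1.3999 - 14 = -25.1992
Step 2: Gradient step.
x_raw = -3.1986 - 0.15*-10.7944 = -1.5794
y_raw = -1.3999 - 0.15*-25.1992 = 2.38
Step 3: Project onto [-1, 5].
x_proj = clip(-1.5794) = -1.0
y_proj = clip(2.38) = 2.38
Step 4: Evaluate f.
f(-1.0, 2.38) = -10.6625


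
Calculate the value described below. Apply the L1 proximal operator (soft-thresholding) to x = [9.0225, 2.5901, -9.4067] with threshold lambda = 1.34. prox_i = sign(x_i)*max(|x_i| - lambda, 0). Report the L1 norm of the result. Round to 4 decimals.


Soft-thresholding with lambda = 1.34:
prox(9.0225) = sign(9.0225)*max(|9.0225| - 1.34, 0) = 7.6825
prox(2.5901) = sign(2.5901)*max(|2.5901| - 1.34, 0) = 1.2501
prox(-9.4067) = sign(-9.4067)*max(|-9.4067| - 1.34, 0) = -8.0667
prox(x) = [7.6825, 1.2501, -8.0667]
||prox(x)||_1 = 7.6825 + 1.2501 + 8.0667 = 16.9993


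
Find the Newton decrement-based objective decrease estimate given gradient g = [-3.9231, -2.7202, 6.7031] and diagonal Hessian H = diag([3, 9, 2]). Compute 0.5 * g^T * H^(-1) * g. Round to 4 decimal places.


Step 1: H is diagonal, so H^(-1) * g = [-1.3077, -0.3022, 3.3516].
Step 2: g^T H^(-1) g = sum_i g_i^2 / H_ii
  = (-3.9231)^2/3 + (-2.7202)^2/9 + (6.7031)^2/2
  = 5.1302 + 0.8222 + 22.4658 = 28.4182
Step 3: Objective decrease = 0.5 * g^T H^(-1) g = 14.2091


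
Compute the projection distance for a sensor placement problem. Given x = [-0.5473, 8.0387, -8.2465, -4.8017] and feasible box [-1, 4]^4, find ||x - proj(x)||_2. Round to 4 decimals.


Project each component onto [-1, 4].
clip(-0.5473) = -0.5473, clip(8.0387) = 4.0, clip(-8.2465) = -1.0, clip(-4.8017) = -1.0
Projection = [-0.5473, 4.0, -1.0, -1.0]
Squared diffs: [0.0, 16.3111, 52.5118, 14.4529]
Distance = sqrt(83.2758) = 9.1256


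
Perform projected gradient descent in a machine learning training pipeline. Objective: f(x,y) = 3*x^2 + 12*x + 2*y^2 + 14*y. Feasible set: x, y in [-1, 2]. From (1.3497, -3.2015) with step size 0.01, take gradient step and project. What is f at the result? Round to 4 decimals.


Step 1: Compute gradient at (1.3497, -3.2015).
grad_x = 2*3*1.3497 + 12 = 20.0982
grad_y = 2*2*-3.2015 + 14 = 1.194
Step 2: Gradient step.
x_raw = 1.3497 - 0.01*20.0982 = 1.1487
y_raw = -3.2015 - 0.01*1.194 = -3.2134
Step 3: Project onto [-1, 2].
x_proj = clip(1.1487) = 1.1487
y_proj = clip(-3.2134) = -1.0
Step 4: Evaluate f.
f(1.1487, -1.0) = 5.7433


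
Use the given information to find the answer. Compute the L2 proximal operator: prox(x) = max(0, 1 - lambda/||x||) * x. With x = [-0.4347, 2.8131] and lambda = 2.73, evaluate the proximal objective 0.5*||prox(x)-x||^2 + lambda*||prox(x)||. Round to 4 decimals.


Step 1: Compute ||x||.
||x|| = 2.8465
Step 2: Compute scaling factor.
scale = max(0, 1 - 2.73/2.8465) = 0.0409
Step 3: prox(x) = [-0.0178, 0.1151]
||prox(x)|| = 0.1165
Step 4: Proximal objective.
0.5*||prox-x||^2 = 3.7265
lambda*||prox|| = 0.318
Total = 4.0445


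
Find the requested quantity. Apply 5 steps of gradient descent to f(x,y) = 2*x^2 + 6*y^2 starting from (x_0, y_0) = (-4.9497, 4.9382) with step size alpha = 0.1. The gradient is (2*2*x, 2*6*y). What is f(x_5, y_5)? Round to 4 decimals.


Gradient descent on f(x,y) = 2*x^2 + 6*y^2.
Starting point: (-4.9497, 4.9382), alpha = 0.1
Step 1: grad_x = 2*2*-4.9497 = -19.7988, grad_y = 2*6*4.9382 = 59.2584
  x_1 = -4.9497 - 0.1*-19.7988 = -2.9698
  y_1 = 4.9382 - 0.1*59.2584 = -0.9876
Step 2: grad_x = 2*2*-2.9698 = -11.8793, grad_y = 2*6*-0.9876 = -11.8517
  x_2 = -2.9698 - 0.1*-11.8793 = -1.7819
  y_2 = -0.9876 - 0.1*-11.8517 = 0.1975
Step 3: grad_x = 2*2*-1.7819 = -7.1276, grad_y = 2*6*0.1975 = 2.3703
  x_3 = -1.7819 - 0.1*-7.1276 = -1.0691
  y_3 = 0.1975 - 0.1*2.3703 = -0.0395
Step 4: grad_x = 2*2*-1.0691 = -4.2765, grad_y = 2*6*-0.0395 = -0.4741
  x_4 = -1.0691 - 0.1*-4.2765 = -0.6415
  y_4 = -0.0395 - 0.1*-0.4741 = 0.0079
Step 5: grad_x = 2*2*-0.6415 = -2.5659, grad_y = 2*6*0.0079 = 0.0948
  x_5 = -0.6415 - 0.1*-2.5659 = -0.3849
  y_5 = 0.0079 - 0.1*0.0948 = -0.0016
f(-0.3849, -0.0016) = 2*(-0.3849)^2 + 6*(-0.0016)^2 = 0.2963


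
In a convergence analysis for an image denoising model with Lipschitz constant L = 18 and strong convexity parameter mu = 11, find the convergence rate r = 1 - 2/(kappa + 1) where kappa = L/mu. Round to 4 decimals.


Step 1: Compute the condition number.
kappa = L/mu = 18/11 = 1.6364
Step 2: Compute the convergence rate.
r = 1 - 2/(kappa + 1) = 1 - 2*mu/(L + mu) = (L - mu)/(L + mu) = 7/29 = 0.2414


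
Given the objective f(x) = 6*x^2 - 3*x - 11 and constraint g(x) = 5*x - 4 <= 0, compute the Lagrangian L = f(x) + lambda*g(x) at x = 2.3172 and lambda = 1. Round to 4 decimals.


Step 1: Evaluate f(x).
f(2.3172) = 6*2.3172^2 - 3*2.3172 - 11 = 14.2649
Step 2: Evaluate g(x).
g(2.3172) = 5*2.3172 - 4 = 7.586
Step 3: Compute Lagrangian.
L = 14.2649 + 1*7.586 = 21.8509


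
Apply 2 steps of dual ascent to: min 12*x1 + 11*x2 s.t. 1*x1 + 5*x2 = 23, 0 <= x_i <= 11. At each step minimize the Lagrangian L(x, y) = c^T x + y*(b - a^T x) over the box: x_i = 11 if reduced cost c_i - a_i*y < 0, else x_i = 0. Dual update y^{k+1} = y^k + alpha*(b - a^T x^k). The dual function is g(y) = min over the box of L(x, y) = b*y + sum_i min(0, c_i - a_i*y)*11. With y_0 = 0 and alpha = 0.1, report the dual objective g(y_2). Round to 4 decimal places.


Dual ascent for LP: min 12*x1 + 11*x2, 1*x1 + 5*x2 = 23, 0 <= x_i <= 11
Step 1: y^k = 0.0, reduced costs: (12.0, 11.0)
  x^k = (0.0, 0.0), subgradient = b - a^T x = 23.0
  y^{k+1} = 0.0 + 0.1*23.0 = 2.3
Step 2: y^k = 2.3, reduced costs: (9.7, -0.5)
  x^k = (0.0, 11.0), subgradient = b - a^T x = -32.0
  y^{k+1} = 2.3 + 0.1*-32.0 = -0.9
Dual objective at y_2 = -0.9: reduced costs (12.9, 15.5), box minimizer x = (0.0, 0.0)
g(y_2) = b*y + (c1 - a1*y)*x1 + (c2 - a2*y)*x2 = 23*(-0.9) + 12.9*0.0 + 15.5*0.0 = -20.7 + 0.0 + 0.0 = -20.7


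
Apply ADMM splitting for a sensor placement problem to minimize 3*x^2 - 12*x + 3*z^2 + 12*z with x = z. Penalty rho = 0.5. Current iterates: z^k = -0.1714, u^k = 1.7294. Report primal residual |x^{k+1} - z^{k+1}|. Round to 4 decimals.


ADMM iteration with rho = 0.5, z^k = -0.1714, u^k = 1.7294
Step 1: x-update.
Minimize 3*x^2 - 12*x + (0.5/2)*(x + 0.1714 + 1.7294)^2
FOC: (2*3 + 0.5)*x = 12 + 0.5*(-0.1714 - 1.7294)
x^{k+1} = 1.6999
Step 2: z-update.
Minimize 3*z^2 + 12*z + (0.5/2)*(1.6999 - z + 1.7294)^2
FOC: (2*3 + 0.5)*z = -12 + 0.5*(1.6999 + 1.7294)
z^{k+1} = -1.5824
Step 3: u-update.
u^{k+1} = 1.7294 + 1.6999 + 1.5824 = 5.0117
Step 4: Primal residual = |1.6999 + 1.5824| = 3.2823


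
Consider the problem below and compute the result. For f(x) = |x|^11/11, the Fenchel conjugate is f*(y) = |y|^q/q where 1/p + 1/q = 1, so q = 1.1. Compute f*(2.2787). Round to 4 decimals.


The conjugate exponent q satisfies 1/p + 1/q = 1.
p = 11, so q = 11/(11 - 1) = 1.1
|y|^q = 2.2787^1.1 = 2.4743
f*(2.2787) = 2.4743 / 1.1 = 2.2494


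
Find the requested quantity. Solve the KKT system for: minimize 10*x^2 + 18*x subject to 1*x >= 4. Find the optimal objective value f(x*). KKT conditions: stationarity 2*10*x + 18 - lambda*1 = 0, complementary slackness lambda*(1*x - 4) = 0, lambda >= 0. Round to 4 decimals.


Step 1: Try lambda = 0 (constraint inactive).
x_unc = -18/(2*10) = -0.9
Check: 1*-0.9 = -0.9 < 4 -- violated!
Step 2: Constraint must be active: 1*x = 4
x* = 4/1 = 4.0
lambda = (2*10*4.0 + 18)/1 = 98.0
Step 3: Compute optimal value.
f(x*) = 10*4.0^2 + 18*4.0 = 232.0


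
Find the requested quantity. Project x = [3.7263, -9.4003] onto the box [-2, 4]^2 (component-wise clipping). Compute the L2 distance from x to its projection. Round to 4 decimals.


Project each component onto [-2, 4].
clip(3.7263) = 3.7263, clip(-9.4003) = -2.0
Projection = [3.7263, -2.0]
Squared diffs: [0.0, 54.7644]
Distance = sqrt(54.7644) = 7.4003


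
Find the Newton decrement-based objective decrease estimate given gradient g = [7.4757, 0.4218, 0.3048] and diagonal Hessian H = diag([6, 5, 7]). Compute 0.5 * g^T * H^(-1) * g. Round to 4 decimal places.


Step 1: H is diagonal, so H^(-1) * g = [1.246, 0.0844, 0.0435].
Step 2: g^T H^(-1) g = sum_i g_i^2 / H_ii
  = (7.4757)^2/6 + (0.4218)^2/5 + (0.3048)^2/7
  = 9.3143 + 0.0356 + 0.0133 = 9.3632
Step 3: Objective decrease = 0.5 * g^T H^(-1) g = 4.6816


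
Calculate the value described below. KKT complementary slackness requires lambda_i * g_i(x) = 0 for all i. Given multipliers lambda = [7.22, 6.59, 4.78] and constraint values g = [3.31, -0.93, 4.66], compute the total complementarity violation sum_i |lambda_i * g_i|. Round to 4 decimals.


KKT complementary slackness check:
lambda_1 * g_1 = 7.22 * 3.31 = 23.8982
lambda_2 * g_2 = 6.59 * -0.93 = -6.1287
lambda_3 * g_3 = 4.78 * 4.66 = 22.2748
Total violation = 23.8982 + 6.1287 + 22.2748 = 52.3017


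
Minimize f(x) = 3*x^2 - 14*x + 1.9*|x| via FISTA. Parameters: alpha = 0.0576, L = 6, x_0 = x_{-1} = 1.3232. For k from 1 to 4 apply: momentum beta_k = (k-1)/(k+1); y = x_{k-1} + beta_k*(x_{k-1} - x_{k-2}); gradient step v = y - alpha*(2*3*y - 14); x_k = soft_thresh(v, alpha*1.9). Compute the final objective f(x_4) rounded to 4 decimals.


FISTA on f(x) = 3*x^2 - 14*x + 1.9*|x|
L = 6, alpha = 0.0576
Iteration 1: beta = 0.0, y = 1.3232 + 0.0*(1.3232 - 1.3232) = 1.3232
  grad(y) = -6.0608, v = y - alpha*grad = 1.6723
  prox(v) = soft_thresh(1.6723, 0.1094) = 1.5629
Iteration 2: beta = 0.3333, y = 1.5629 + 0.3333*(1.5629 - 1.3232) = 1.6427
  grad(y) = -4.1435, v = y - alpha*grad = 1.8814
  prox(v) = soft_thresh(1.8814, 0.1094) = 1.772
Iteration 3: beta = 0.5, y = 1.772 + 0.5*(1.772 - 1.5629) = 1.8765
  grad(y) = -2.7408, v = y - alpha*grad = 2.0344
  prox(v) = soft_thresh(2.0344, 0.1094) = 1.925
Iteration 4: beta = 0.6, y = 1.925 + 0.6*(1.925 - 1.772) = 2.0168
  grad(y) = -1.8995, v = y - alpha*grad = 2.1262
  prox(v) = soft_thresh(2.1262, 0.1094) = 2.0167
f(x_4) = 3*2.0167^2 - 14*2.0167 + 1.9*|2.0167| = -12.2008


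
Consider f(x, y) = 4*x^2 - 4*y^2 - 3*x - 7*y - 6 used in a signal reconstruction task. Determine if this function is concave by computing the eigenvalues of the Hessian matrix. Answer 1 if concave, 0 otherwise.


The Hessian of f(x,y) = 4*x^2 - 4*y^2 - 3*x - 7*y - 6 is:
H = [[8, 0], [0, -8]]
Trace = 8 - 8 = 0
Determinant = 8*-8 - (0)^2 = -64
Discriminant = (0)^2 - 4*-64 = 256.0
Eigenvalues: lambda_1 = -8.0, lambda_2 = 8.0
The function is not concave.

0


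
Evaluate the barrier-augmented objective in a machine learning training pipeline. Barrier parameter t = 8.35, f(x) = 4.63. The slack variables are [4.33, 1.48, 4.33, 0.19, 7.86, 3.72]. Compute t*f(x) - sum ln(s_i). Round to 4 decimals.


Step 1: Compute log-barrier.
ln values: [1.4656, 0.392, 1.4656, -1.6607, 2.0618, 1.3137]
phi = -(1.4656 + 0.392 + 1.4656 - 1.6607 + 2.0618 + 1.3137) = -5.038
Step 2: Compute augmented objective.
t*f(x) = 8.35*4.63 = 38.6605
Total = 38.6605 - 5.038 = 33.6225


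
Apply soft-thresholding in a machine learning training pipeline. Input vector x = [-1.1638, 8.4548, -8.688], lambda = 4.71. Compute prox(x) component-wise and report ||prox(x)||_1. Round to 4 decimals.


Soft-thresholding with lambda = 4.71:
prox(-1.1638) = sign(-1.1638)*max(|-1.1638| - 4.71, 0) = 0.0
prox(8.4548) = sign(8.4548)*max(|8.4548| - 4.71, 0) = 3.7448
prox(-8.688) = sign(-8.688)*max(|-8.688| - 4.71, 0) = -3.978
prox(x) = [0.0, 3.7448, -3.978]
||prox(x)||_1 = 0.0 + 3.7448 + 3.978 = 7.7228


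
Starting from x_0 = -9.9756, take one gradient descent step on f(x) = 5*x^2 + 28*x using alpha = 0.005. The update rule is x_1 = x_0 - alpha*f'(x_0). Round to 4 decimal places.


We compute the gradient at x_0 and apply the update.
f'(x) = 10*x + 28
f'(-9.9756) = 10*-9.9756 + 28 = -71.756
x_1 = -9.9756 - 0.005*-71.756 = -9.6168


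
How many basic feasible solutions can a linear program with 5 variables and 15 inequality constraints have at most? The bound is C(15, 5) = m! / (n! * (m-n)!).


Each vertex corresponds to some choice of n active constraints out of m, so the number of vertices is at most C(m, n) = m! / (n!(m-n)!).
m = 15, n = 5
Numerator: 15 * 14 * 13 * 12 * 11
Denominator: 5! = 120
C(15, 5) = 3003


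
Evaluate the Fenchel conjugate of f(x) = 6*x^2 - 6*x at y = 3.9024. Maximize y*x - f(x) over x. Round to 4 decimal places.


f*(y) = sup_x {y*x - a*x^2 - b*x} = sup_x {(y-b)*x - a*x^2}
FOC: (y - b) - 2a*x = 0 => x* = (y - b)/(2a)
x* = (3.9024 + 6)/(2*6) = 0.8252
f*(3.9024) = (y-b)^2/(4a) = (3.9024 + 6)^2/(4*6)
= 98.0575/24 = 4.0857


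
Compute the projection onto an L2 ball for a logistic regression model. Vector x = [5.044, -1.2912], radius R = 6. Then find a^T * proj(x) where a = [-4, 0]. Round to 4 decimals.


Step 1: Compute ||x|| (intermediates to 6 decimals).
||x|| = sqrt(5.044^2 + (-1.2912)^2) = 5.206643
Step 2: Project.
Since ||x|| <= R, proj = x (no scaling needed).
proj(x) = [5.044, -1.2912]
Step 3: Dot product.
a^T * proj(x) = -4*5.044 + 0*(-1.2912) = -20.176


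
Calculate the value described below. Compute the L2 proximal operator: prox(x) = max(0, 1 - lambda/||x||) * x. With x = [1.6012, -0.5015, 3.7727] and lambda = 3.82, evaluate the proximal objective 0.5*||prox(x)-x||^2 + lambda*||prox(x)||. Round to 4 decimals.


Step 1: Compute ||x||.
||x|| = 4.129
Step 2: Compute scaling factor.
scale = max(0, 1 - 3.82/4.129) = 0.0748
Step 3: prox(x) = [0.1198, -0.0375, 0.2823]
||prox(x)|| = 0.309
Step 4: Proximal objective.
0.5*||prox-x||^2 = 7.2962
lambda*||prox|| = 1.1804
Total = 8.4766


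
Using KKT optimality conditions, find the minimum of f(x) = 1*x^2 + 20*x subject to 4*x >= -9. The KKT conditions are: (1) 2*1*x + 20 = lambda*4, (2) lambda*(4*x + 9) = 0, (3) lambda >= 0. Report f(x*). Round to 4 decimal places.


Step 1: Try lambda = 0 (constraint inactive).
x_unc = -20/(2*1) = -10.0
Check: 4*-10.0 = -40.0 < -9 -- violated!
Step 2: Constraint must be active: 4*x = -9
x* = -9/4 = -2.25
lambda = (2*1*(-2.25) + 20)/4 = 3.875
Step 3: Compute optimal value.
f(x*) = 1*(-2.25)^2 + 20*(-2.25) = -39.9375


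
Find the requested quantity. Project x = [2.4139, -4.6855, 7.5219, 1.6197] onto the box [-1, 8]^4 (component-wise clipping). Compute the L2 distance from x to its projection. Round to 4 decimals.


Project each component onto [-1, 8].
clip(2.4139) = 2.4139, clip(-4.6855) = -1.0, clip(7.5219) = 7.5219, clip(1.6197) = 1.6197
Projection = [2.4139, -1.0, 7.5219, 1.6197]
Squared diffs: [0.0, 13.5829, 0.0, 0.0]
Distance = sqrt(13.5829) = 3.6855


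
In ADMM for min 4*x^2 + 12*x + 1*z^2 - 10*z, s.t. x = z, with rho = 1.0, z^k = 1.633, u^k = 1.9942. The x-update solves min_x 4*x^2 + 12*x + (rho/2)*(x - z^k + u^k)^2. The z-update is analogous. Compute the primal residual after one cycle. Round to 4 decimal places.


ADMM iteration with rho = 1.0, z^k = 1.633, u^k = 1.9942
Step 1: x-update.
Minimize 4*x^2 + 12*x + (1.0/2)*(x - 1.633 + 1.9942)^2
FOC: (2*4 + 1.0)*x = -12 + 1.0*(1.633 - 1.9942)
x^{k+1} = -1.3735
Step 2: z-update.
Minimize 1*z^2 - 10*z + (1.0/2)*(-1.3735 - z + 1.9942)^2
FOC: (2*1 + 1.0)*z = 10 + 1.0*(-1.3735 + 1.9942)
z^{k+1} = 3.5402
Step 3: u-update.
u^{k+1} = 1.9942 - 1.3735 - 3.5402 = -2.9195
Step 4: Primal residual = |-1.3735 - 3.5402| = 4.9137


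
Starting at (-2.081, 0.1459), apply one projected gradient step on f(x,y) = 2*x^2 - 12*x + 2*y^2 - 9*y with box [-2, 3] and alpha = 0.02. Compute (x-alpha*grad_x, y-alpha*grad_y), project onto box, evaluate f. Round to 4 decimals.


Step 1: Compute gradient at (-2.081, 0.1459).
grad_x = 2*2*-2.081 - 12 = -20.324
grad_y = 2*2*0.1459 - 9 = -8.4164
Step 2: Gradient step.
x_raw = -2.081 - 0.02*-20.324 = -1.6745
y_raw = 0.1459 - 0.02*-8.4164 = 0.3142
Step 3: Project onto [-2, 3].
x_proj = clip(-1.6745) = -1.6745
y_proj = clip(0.3142) = 0.3142
Step 4: Evaluate f.
f(-1.6745, 0.3142) = 23.0717


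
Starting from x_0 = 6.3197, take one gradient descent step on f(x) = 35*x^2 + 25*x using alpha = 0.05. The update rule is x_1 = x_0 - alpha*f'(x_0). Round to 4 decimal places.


We compute the gradient at x_0 and apply the update.
f'(x) = 70*x + 25
f'(6.3197) = 70*6.3197 + 25 = 467.379
x_1 = 6.3197 - 0.05*467.379 = -17.0493


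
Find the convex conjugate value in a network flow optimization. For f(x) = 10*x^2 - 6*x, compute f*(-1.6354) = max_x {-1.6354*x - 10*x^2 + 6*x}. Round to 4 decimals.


f*(y) = sup_x {y*x - a*x^2 - b*x} = sup_x {(y-b)*x - a*x^2}
FOC: (y - b) - 2a*x = 0 => x* = (y - b)/(2a)
x* = (-1.6354 + 6)/(2*10) = 0.2182
f*(-1.6354) = (y-b)^2/(4a) = (-1.6354 + 6)^2/(4*10)
= 19.0497/40 = 0.4762


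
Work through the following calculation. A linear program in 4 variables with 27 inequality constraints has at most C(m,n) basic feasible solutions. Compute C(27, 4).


Each vertex corresponds to some choice of n active constraints out of m, so the number of vertices is at most C(m, n) = m! / (n!(m-n)!).
m = 27, n = 4
Numerator: 27 * 26 * 25 * 24
Denominator: 4! = 24
C(27, 4) = 17550


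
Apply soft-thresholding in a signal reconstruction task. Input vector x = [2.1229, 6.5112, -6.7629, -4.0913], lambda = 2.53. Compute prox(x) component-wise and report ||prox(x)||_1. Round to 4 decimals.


Soft-thresholding with lambda = 2.53:
prox(2.1229) = sign(2.1229)*max(|2.1229| - 2.53, 0) = 0.0
prox(6.5112) = sign(6.5112)*max(|6.5112| - 2.53, 0) = 3.9812
prox(-6.7629) = sign(-6.7629)*max(|-6.7629| - 2.53, 0) = -4.2329
prox(-4.0913) = sign(-4.0913)*max(|-4.0913| - 2.53, 0) = -1.5613
prox(x) = [0.0, 3.9812, -4.2329, -1.5613]
||prox(x)||_1 = 0.0 + 3.9812 + 4.2329 + 1.5613 = 9.7754


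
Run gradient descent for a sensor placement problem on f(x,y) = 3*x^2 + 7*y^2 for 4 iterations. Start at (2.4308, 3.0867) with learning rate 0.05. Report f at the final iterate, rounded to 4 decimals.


Gradient descent on f(x,y) = 3*x^2 + 7*y^2.
Starting point: (2.4308, 3.0867), alpha = 0.05
Step 1: grad_x = 2*3*2.4308 = 14.5848, grad_y = 2*7*3.0867 = 43.2138
  x_1 = 2.4308 - 0.05*14.5848 = 1.7016
  y_1 = 3.0867 - 0.05*43.2138 = 0.926
Step 2: grad_x = 2*3*1.7016 = 10.2094, grad_y = 2*7*0.926 = 12.9641
  x_2 = 1.7016 - 0.05*10.2094 = 1.1911
  y_2 = 0.926 - 0.05*12.9641 = 0.2778
Step 3: grad_x = 2*3*1.1911 = 7.1466, grad_y = 2*7*0.2778 = 3.8892
  x_3 = 1.1911 - 0.05*7.1466 = 0.8338
  y_3 = 0.2778 - 0.05*3.8892 = 0.0833
Step 4: grad_x = 2*3*0.8338 = 5.0026, grad_y = 2*7*0.0833 = 1.1668
  x_4 = 0.8338 - 0.05*5.0026 = 0.5836
  y_4 = 0.0833 - 0.05*1.1668 = 0.025
f(0.5836, 0.025) = 3*0.5836^2 + 7*0.025^2 = 1.0263


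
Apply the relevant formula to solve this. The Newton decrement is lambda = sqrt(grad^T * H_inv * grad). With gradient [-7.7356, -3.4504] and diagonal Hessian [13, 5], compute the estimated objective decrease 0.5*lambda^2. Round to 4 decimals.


Step 1: H is diagonal, so H^(-1) * g = [-0.595, -0.6901].
Step 2: g^T H^(-1) g = sum_i g_i^2 / H_ii
  = (-7.7356)^2/13 + (-3.4504)^2/5
  = 4.603 + 2.3811 = 6.9841
Step 3: Objective decrease = 0.5 * g^T H^(-1) g = 3.492


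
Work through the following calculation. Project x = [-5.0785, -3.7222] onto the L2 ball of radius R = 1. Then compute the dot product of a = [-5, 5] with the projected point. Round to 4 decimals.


Step 1: Compute ||x|| (intermediates to 6 decimals).
||x|| = sqrt((-5.0785)^2 + (-3.7222)^2) = 6.296502
Step 2: Project.
Since ||x|| > R, scale = R/||x|| = 1/6.296502 = 0.158818, proj(x) = scale * x
proj(x) = [-0.806557, -0.591152]
Step 3: Dot product.
a^T * proj(x) = -5*(-0.806557) + 5*(-0.591152) = 1.077


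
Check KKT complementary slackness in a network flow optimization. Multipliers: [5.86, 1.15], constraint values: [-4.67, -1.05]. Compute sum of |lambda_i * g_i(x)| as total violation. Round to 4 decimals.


KKT complementary slackness check:
lambda_1 * g_1 = 5.86 * -4.67 = -27.3662
lambda_2 * g_2 = 1.15 * -1.05 = -1.2075
Total violation = 27.3662 + 1.2075 = 28.5737


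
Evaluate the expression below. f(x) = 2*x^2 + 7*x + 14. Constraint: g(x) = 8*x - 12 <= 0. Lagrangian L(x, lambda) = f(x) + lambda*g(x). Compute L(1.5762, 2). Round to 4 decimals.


Step 1: Evaluate f(x).
f(1.5762) = 2*1.5762^2 + 7*1.5762 + 14 = 30.0022
Step 2: Evaluate g(x).
g(1.5762) = 8*1.5762 - 12 = 0.6096
Step 3: Compute Lagrangian.
L = 30.0022 + 2*0.6096 = 31.2214


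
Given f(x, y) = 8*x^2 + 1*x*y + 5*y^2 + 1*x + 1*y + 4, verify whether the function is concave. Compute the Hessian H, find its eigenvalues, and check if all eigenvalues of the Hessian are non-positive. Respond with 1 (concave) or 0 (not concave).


The Hessian of f(x,y) = 8*x^2 + 1*x*y + 5*y^2 + 1*x + 1*y + 4 is:
H = [[16, 1], [1, 10]]
Trace = 16 + 10 = 26
Determinant = 16*10 - (1)^2 = 159
Discriminant = (26)^2 - 4*159 = 40.0
Eigenvalues: lambda_1 = 9.8377, lambda_2 = 16.1623
The function is not concave.

0


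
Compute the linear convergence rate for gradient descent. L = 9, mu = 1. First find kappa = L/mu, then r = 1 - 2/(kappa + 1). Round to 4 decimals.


Step 1: Compute the condition number.
kappa = L/mu = 9/1 = 9.0
Step 2: Compute the convergence rate.
r = 1 - 2/(kappa + 1) = 1 - 2*mu/(L + mu) = (L - mu)/(L + mu) = 8/10 = 0.8


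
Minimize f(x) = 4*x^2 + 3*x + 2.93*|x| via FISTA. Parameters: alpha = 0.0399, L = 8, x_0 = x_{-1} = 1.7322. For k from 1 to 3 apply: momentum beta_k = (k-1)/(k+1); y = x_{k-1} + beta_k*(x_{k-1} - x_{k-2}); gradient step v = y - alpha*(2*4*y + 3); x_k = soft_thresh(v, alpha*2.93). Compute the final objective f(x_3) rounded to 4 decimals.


FISTA on f(x) = 4*x^2 + 3*x + 2.93*|x|
L = 8, alpha = 0.0399
Iteration 1: beta = 0.0, y = 1.7322 + 0.0*(1.7322 - 1.7322) = 1.7322
  grad(y) = 16.8576, v = y - alpha*grad = 1.0596
  prox(v) = soft_thresh(1.0596, 0.1169) = 0.9427
Iteration 2: beta = 0.3333, y = 0.9427 + 0.3333*(0.9427 - 1.7322) = 0.6795
  grad(y) = 8.436, v = y - alpha*grad = 0.3429
  prox(v) = soft_thresh(0.3429, 0.1169) = 0.226
Iteration 3: beta = 0.5, y = 0.226 + 0.5*(0.226 - 0.9427) = -0.1323
  grad(y) = 1.9413, v = y - alpha*grad = -0.2098
  prox(v) = soft_thresh(-0.2098, 0.1169) = -0.0929
f(x_3) = 4*(-0.0929)^2 + 3*(-0.0929) + 2.93*|-0.0929| = 0.028


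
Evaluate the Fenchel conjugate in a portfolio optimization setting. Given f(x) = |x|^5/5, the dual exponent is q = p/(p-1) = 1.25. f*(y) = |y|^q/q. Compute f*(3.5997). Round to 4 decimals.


The conjugate exponent q satisfies 1/p + 1/q = 1.
p = 5, so q = 5/(5 - 1) = 1.25
|y|^q = 3.5997^1.25 = 4.9583
f*(3.5997) = 4.9583 / 1.25 = 3.9666


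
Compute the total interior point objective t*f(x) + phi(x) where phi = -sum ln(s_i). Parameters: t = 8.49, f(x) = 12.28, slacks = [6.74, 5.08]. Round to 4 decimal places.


Step 1: Compute log-barrier.
ln values: [1.9081, 1.6253]
phi = -(1.9081 + 1.6253) = -3.5334
Step 2: Compute augmented objective.
t*f(x) = 8.49*12.28 = 104.2572
Total = 104.2572 - 3.5334 = 100.7238


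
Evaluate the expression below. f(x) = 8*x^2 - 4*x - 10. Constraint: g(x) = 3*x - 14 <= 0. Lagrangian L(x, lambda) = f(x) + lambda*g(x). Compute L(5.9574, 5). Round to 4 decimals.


Step 1: Evaluate f(x).
f(5.9574) = 8*5.9574^2 - 4*5.9574 - 10 = 250.0953
Step 2: Evaluate g(x).
g(5.9574) = 3*5.9574 - 14 = 3.8722
Step 3: Compute Lagrangian.
L = 250.0953 + 5*3.8722 = 269.4563


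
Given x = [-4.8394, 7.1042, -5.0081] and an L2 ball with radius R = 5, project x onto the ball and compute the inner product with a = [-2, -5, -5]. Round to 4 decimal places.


Step 1: Compute ||x|| (intermediates to 6 decimals).
||x|| = sqrt((-4.8394)^2 + 7.1042^2 + (-5.0081)^2) = 9.948393
Step 2: Project.
Since ||x|| > R, scale = R/||x|| = 5/9.948393 = 0.502594, proj(x) = scale * x
proj(x) = [-2.432253, 3.570528, -2.517041]
Step 3: Dot product.
a^T * proj(x) = -2*(-2.432253) - 5*3.570528 - 5*(-2.517041) = -0.4029


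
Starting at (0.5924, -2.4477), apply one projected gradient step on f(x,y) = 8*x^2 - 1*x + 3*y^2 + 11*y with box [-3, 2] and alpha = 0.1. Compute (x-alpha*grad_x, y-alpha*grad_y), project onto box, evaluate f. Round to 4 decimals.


Step 1: Compute gradient at (0.5924, -2.4477).
grad_x = 2*8*0.5924 - 1 = 8.4784
grad_y = 2*3*-2.4477 + 11 = -3.6862
Step 2: Gradient step.
x_raw = 0.5924 - 0.1*8.4784 = -0.2554
y_raw = -2.4477 - 0.1*-3.6862 = -2.0791
Step 3: Project onto [-3, 2].
x_proj = clip(-0.2554) = -0.2554
y_proj = clip(-2.0791) = -2.0791
Step 4: Evaluate f.
f(-0.2554, -2.0791) = -9.1247


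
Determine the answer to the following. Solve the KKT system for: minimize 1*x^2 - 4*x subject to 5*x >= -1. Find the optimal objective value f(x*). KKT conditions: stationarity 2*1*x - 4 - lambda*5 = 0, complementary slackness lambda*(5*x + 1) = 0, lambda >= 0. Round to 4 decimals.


Step 1: Try lambda = 0 (constraint inactive).
Stationarity: 2*1*x - 4 = 0
x* = 4/(2*1) = 2.0
Check constraint: 5*2.0 = 10.0 >= -1 -- satisfied.
Step 2: Compute optimal value.
f(x*) = 1*2.0^2 - 4*2.0 = -4.0


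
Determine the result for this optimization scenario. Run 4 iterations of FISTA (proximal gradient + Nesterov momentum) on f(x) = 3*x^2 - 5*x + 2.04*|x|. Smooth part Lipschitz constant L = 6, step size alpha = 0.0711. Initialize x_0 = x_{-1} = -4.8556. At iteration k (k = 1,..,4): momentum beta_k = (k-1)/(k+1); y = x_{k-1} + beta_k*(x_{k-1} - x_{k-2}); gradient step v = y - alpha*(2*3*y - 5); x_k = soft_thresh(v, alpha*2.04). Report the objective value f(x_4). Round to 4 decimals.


FISTA on f(x) = 3*x^2 - 5*x + 2.04*|x|
L = 6, alpha = 0.0711
Iteration 1: beta = 0.0, y = -4.8556 + 0.0*(-4.8556 + 4.8556) = -4.8556
  grad(y) = -34.1336, v = y - alpha*grad = -2.4287
  prox(v) = soft_thresh(-2.4287, 0.145) = -2.2837
Iteration 2: beta = 0.3333, y = -2.2837 + 0.3333*(-2.2837 + 4.8556) = -1.4263
  grad(y) = -13.5581, v = y - alpha*grad = -0.4624
  prox(v) = soft_thresh(-0.4624, 0.145) = -0.3173
Iteration 3: beta = 0.5, y = -0.3173 + 0.5*(-0.3173 + 2.2837) = 0.6658
  grad(y) = -1.0049, v = y - alpha*grad = 0.7373
  prox(v) = soft_thresh(0.7373, 0.145) = 0.5923
Iteration 4: beta = 0.6, y = 0.5923 + 0.6*(0.5923 + 0.3173) = 1.138
  grad(y) = 1.828, v = y - alpha*grad = 1.008
  prox(v) = soft_thresh(1.008, 0.145) = 0.863
f(x_4) = 3*0.863^2 - 5*0.863 + 2.04*|0.863| = -0.3202


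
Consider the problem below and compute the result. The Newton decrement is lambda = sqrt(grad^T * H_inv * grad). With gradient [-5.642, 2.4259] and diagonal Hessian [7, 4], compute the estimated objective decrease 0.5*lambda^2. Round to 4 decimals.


Step 1: H is diagonal, so H^(-1) * g = [-0.806, 0.6065].
Step 2: g^T H^(-1) g = sum_i g_i^2 / H_ii
  = (-5.642)^2/7 + (2.4259)^2/4
  = 4.5475 + 1.4712 = 6.0187
Step 3: Objective decrease = 0.5 * g^T H^(-1) g = 3.0093


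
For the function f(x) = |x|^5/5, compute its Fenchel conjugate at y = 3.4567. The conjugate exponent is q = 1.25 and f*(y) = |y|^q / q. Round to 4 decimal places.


The conjugate exponent q satisfies 1/p + 1/q = 1.
p = 5, so q = 5/(5 - 1) = 1.25
|y|^q = 3.4567^1.25 = 4.7133
f*(3.4567) = 4.7133 / 1.25 = 3.7707


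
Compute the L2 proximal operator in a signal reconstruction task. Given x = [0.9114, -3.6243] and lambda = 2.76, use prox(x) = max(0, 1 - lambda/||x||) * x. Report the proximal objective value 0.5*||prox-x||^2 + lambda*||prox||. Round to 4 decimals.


Step 1: Compute ||x||.
||x|| = 3.7371
Step 2: Compute scaling factor.
scale = max(0, 1 - 2.76/3.7371) = 0.2615
Step 3: prox(x) = [0.2383, -0.9476]
||prox(x)|| = 0.9771
Step 4: Proximal objective.
0.5*||prox-x||^2 = 3.8088
lambda*||prox|| = 2.6968
Total = 6.5057


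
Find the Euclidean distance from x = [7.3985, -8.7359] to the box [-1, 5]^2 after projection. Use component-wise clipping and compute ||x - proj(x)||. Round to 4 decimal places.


Project each component onto [-1, 5].
clip(7.3985) = 5.0, clip(-8.7359) = -1.0
Projection = [5.0, -1.0]
Squared diffs: [5.7528, 59.8441]
Distance = sqrt(65.5969) = 8.0992


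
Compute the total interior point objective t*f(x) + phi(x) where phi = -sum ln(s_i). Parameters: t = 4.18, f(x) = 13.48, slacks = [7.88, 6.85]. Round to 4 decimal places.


Step 1: Compute log-barrier.
ln values: [2.0643, 1.9242]
phi = -(2.0643 + 1.9242) = -3.9886
Step 2: Compute augmented objective.
t*f(x) = 4.18*13.48 = 56.3464
Total = 56.3464 - 3.9886 = 52.3578


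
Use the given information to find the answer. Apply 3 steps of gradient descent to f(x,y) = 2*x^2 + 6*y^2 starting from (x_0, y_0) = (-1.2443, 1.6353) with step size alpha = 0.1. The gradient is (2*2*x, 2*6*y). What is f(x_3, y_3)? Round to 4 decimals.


Gradient descent on f(x,y) = 2*x^2 + 6*y^2.
Starting point: (-1.2443, 1.6353), alpha = 0.1
Step 1: grad_x = 2*2*-1.2443 = -4.9772, grad_y = 2*6*1.6353 = 19.6236
  x_1 = -1.2443 - 0.1*-4.9772 = -0.7466
  y_1 = 1.6353 - 0.1*19.6236 = -0.3271
Step 2: grad_x = 2*2*-0.7466 = -2.9863, grad_y = 2*6*-0.3271 = -3.9247
  x_2 = -0.7466 - 0.1*-2.9863 = -0.4479
  y_2 = -0.3271 - 0.1*-3.9247 = 0.0654
Step 3: grad_x = 2*2*-0.4479 = -1.7918, grad_y = 2*6*0.0654 = 0.7849
  x_3 = -0.4479 - 0.1*-1.7918 = -0.2688
  y_3 = 0.0654 - 0.1*0.7849 = -0.0131
f(-0.2688, -0.0131) = 2*(-0.2688)^2 + 6*(-0.0131)^2 = 0.1455


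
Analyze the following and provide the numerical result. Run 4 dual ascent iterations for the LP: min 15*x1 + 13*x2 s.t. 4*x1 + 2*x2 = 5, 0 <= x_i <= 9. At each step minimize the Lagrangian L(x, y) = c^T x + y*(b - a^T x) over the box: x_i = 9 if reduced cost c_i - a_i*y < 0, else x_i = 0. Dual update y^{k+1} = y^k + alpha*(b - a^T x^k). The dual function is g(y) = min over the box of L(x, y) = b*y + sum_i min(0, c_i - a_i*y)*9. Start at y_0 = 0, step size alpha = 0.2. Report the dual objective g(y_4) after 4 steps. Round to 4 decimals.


Dual ascent for LP: min 15*x1 + 13*x2, 4*x1 + 2*x2 = 5, 0 <= x_i <= 9
Step 1: y^k = 0.0, reduced costs: (15.0, 13.0)
  x^k = (0.0, 0.0), subgradient = b - a^T x = 5.0
  y^{k+1} = 0.0 + 0.2*5.0 = 1.0
Step 2: y^k = 1.0, reduced costs: (11.0, 11.0)
  x^k = (0.0, 0.0), subgradient = b - a^T x = 5.0
  y^{k+1} = 1.0 + 0.2*5.0 = 2.0
Step 3: y^k = 2.0, reduced costs: (7.0, 9.0)
  x^k = (0.0, 0.0), subgradient = b - a^T x = 5.0
  y^{k+1} = 2.0 + 0.2*5.0 = 3.0
Step 4: y^k = 3.0, reduced costs: (3.0, 7.0)
  x^k = (0.0, 0.0), subgradient = b - a^T x = 5.0
  y^{k+1} = 3.0 + 0.2*5.0 = 4.0
Dual objective at y_4 = 4.0: reduced costs (-1.0, 5.0), box minimizer x = (9.0, 0.0)
g(y_4) = b*y + (c1 - a1*y)*x1 + (c2 - a2*y)*x2 = 5*4.0 + (-1.0)*9.0 + 5.0*0.0 = 20.0 - 9.0 + 0.0 = 11.0


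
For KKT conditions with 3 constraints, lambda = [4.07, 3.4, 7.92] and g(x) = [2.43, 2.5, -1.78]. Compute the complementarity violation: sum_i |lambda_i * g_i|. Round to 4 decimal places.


KKT complementary slackness check:
lambda_1 * g_1 = 4.07 * 2.43 = 9.8901
lambda_2 * g_2 = 3.4 * 2.5 = 8.5
lambda_3 * g_3 = 7.92 * -1.78 = -14.0976
Total violation = 9.8901 + 8.5 + 14.0976 = 32.4877


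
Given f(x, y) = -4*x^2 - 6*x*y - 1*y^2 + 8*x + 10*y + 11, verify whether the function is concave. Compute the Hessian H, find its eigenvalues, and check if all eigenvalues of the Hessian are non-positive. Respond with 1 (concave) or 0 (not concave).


The Hessian of f(x,y) = -4*x^2 - 6*x*y - 1*y^2 + 8*x + 10*y + 11 is:
H = [[-8, -6], [-6, -2]]
Trace = -8 - 2 = -10
Determinant = -8*-2 - (-6)^2 = -20
Discriminant = (-10)^2 - 4*-20 = 180.0
Eigenvalues: lambda_1 = -11.7082, lambda_2 = 1.7082
The function is not concave.

0
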